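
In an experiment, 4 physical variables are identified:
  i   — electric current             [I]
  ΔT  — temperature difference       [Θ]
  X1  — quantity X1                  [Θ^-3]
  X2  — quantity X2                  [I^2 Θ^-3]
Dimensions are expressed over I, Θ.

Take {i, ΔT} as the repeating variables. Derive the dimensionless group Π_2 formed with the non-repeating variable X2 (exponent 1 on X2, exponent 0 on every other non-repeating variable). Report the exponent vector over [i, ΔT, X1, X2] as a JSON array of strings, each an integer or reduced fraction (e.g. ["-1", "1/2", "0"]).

["-2", "3", "0", "1"]

Dimensional matrix (I×Θ by i×ΔT×X1×X2):
  I: [ 1  0  0  2]
  Θ: [ 0  1 -3 -3]
RREF → pivots at {i,ΔT} ⇒ r = 2
Repeat: i,ΔT; free: X1,X2
RREF:
  r0: [   1    0    0    2]
  r1: [   0    1   -3   -3]
Fix exponent of X2 at 1, X1 at 0; solve each RREF row for its pivot's exponent:
  r0: exp(i) + (2)·1 = 0 ⇒ exp(i) = -2
  r1: exp(ΔT) + (-3)·1 = 0 ⇒ exp(ΔT) = 3
Π_2 = i^-2 · ΔT^3 · X2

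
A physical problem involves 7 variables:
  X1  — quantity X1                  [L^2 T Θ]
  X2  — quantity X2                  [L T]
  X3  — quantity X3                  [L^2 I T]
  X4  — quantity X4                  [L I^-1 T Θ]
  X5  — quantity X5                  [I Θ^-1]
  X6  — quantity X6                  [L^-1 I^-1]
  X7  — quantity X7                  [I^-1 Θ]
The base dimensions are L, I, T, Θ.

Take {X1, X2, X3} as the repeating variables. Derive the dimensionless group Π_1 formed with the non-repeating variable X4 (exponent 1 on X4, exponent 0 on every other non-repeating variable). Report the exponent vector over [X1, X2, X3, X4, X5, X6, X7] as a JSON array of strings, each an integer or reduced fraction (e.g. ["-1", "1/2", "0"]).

Write exponents as rows L,I,T,Θ / cols X1,X2,X3,X4,X5,X6,X7:
  L: [ 2  1  2  1  0 -1  0]
  I: [ 0  0  1 -1  1 -1 -1]
  T: [ 1  1  1  1  0  0  0]
  Θ: [ 1  0  0  1 -1  0  1]
Row reduction gives pivot columns X1,X2,X3; rank = 3
Repeat: X1,X2,X3; free: X4,X5,X6,X7
RREF:
  r0: [   1    0    0    1   -1    0    1]
  r1: [   0    1    0    1    0    1    0]
  r2: [   0    0    1   -1    1   -1   -1]
  r3: [   0    0    0    0    0    0    0]
Fix exponent of X4 at 1, X5 at 0, X6 at 0, X7 at 0; solve each RREF row for its pivot's exponent:
  r0: exp(X1) + (1)·1 = 0 ⇒ exp(X1) = -1
  r1: exp(X2) + (1)·1 = 0 ⇒ exp(X2) = -1
  r2: exp(X3) + (-1)·1 = 0 ⇒ exp(X3) = 1
Π_1 = X1^-1 · X2^-1 · X3 · X4

["-1", "-1", "1", "1", "0", "0", "0"]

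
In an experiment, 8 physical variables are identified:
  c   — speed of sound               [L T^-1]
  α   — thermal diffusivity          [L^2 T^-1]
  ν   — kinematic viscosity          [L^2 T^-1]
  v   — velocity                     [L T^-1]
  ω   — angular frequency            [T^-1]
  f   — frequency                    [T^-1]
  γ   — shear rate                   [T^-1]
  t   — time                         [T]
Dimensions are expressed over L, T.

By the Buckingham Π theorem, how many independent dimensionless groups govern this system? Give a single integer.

6

Dimensional matrix (L×T by c×α×ν×v×ω×f×γ×t):
  L: [ 1  2  2  1  0  0  0  0]
  T: [-1 -1 -1 -1 -1 -1 -1  1]
Echelon form has 2 nonzero rows (pivots: c,α)
Π count = n − r = 8 − 2 = 6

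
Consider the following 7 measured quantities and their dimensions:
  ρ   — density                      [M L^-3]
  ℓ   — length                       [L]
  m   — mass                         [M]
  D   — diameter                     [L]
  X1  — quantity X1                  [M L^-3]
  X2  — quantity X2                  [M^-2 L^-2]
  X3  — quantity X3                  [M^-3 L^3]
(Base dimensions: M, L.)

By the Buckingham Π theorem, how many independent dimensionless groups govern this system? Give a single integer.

5

Exponent matrix [M,L] × [ρ,ℓ,m,D,X1,X2,X3]:
  M: [ 1  0  1  0  1 -2 -3]
  L: [-3  1  0  1 -3 -2  3]
RREF → pivots at {ρ,ℓ} ⇒ r = 2
7 vars − rank 2 = 5 Π groups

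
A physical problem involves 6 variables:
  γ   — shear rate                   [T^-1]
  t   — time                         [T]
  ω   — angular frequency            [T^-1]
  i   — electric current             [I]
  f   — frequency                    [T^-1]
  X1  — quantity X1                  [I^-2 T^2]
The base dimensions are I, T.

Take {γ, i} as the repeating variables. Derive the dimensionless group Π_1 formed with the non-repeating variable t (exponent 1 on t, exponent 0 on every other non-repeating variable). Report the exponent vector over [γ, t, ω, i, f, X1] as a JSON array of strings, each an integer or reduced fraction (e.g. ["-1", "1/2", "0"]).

["1", "1", "0", "0", "0", "0"]

Exponent matrix [I,T] × [γ,t,ω,i,f,X1]:
  I: [ 0  0  0  1  0 -2]
  T: [-1  1 -1  0 -1  2]
Row reduction gives pivot columns γ,i; rank = 2
Repeat: γ,i; free: t,ω,f,X1
RREF:
  r0: [   1   -1    1    0    1   -2]
  r1: [   0    0    0    1    0   -2]
Fix exponent of t at 1, ω at 0, f at 0, X1 at 0; solve each RREF row for its pivot's exponent:
  r0: exp(γ) + (-1)·1 = 0 ⇒ exp(γ) = 1
  r1: exp(i) + (0)·1 = 0 ⇒ exp(i) = 0
Π_1 = γ · t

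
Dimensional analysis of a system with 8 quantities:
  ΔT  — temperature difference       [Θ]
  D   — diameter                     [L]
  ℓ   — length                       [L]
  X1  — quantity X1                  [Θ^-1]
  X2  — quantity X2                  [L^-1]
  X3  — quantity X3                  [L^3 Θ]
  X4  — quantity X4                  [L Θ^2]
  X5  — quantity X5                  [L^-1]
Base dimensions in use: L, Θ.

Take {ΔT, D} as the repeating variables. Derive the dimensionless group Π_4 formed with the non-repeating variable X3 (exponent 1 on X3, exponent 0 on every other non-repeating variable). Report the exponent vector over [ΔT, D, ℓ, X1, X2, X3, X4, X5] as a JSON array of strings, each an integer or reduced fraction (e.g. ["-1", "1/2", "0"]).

Exponent matrix [L,Θ] × [ΔT,D,ℓ,X1,X2,X3,X4,X5]:
  L: [ 0  1  1  0 -1  3  1 -1]
  Θ: [ 1  0  0 -1  0  1  2  0]
Row reduction gives pivot columns ΔT,D; rank = 2
Pivot set = {ΔT,D}, free = {ℓ,X1,X2,X3,X4,X5}
RREF:
  r0: [   1    0    0   -1    0    1    2    0]
  r1: [   0    1    1    0   -1    3    1   -1]
Fix exponent of X3 at 1, ℓ at 0, X1 at 0, X2 at 0, X4 at 0, X5 at 0; solve each RREF row for its pivot's exponent:
  r0: exp(ΔT) + (1)·1 = 0 ⇒ exp(ΔT) = -1
  r1: exp(D) + (3)·1 = 0 ⇒ exp(D) = -3
Π_4 = ΔT^-1 · D^-3 · X3

["-1", "-3", "0", "0", "0", "1", "0", "0"]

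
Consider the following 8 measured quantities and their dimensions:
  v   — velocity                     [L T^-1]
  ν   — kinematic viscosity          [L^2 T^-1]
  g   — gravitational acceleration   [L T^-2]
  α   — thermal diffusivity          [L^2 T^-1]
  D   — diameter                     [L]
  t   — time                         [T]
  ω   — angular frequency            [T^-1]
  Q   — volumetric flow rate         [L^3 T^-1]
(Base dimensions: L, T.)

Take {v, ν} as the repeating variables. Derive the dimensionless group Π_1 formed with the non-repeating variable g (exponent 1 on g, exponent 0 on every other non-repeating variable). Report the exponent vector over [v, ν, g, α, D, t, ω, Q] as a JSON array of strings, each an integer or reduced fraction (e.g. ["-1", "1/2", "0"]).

["-3", "1", "1", "0", "0", "0", "0", "0"]

Dimensional matrix (L×T by v×ν×g×α×D×t×ω×Q):
  L: [ 1  2  1  2  1  0  0  3]
  T: [-1 -1 -2 -1  0  1 -1 -1]
Row reduction gives pivot columns v,ν; rank = 2
Repeat: v,ν; free: g,α,D,t,ω,Q
RREF:
  r0: [   1    0    3    0   -1   -2    2   -1]
  r1: [   0    1   -1    1    1    1   -1    2]
Fix exponent of g at 1, α at 0, D at 0, t at 0, ω at 0, Q at 0; solve each RREF row for its pivot's exponent:
  r0: exp(v) + (3)·1 = 0 ⇒ exp(v) = -3
  r1: exp(ν) + (-1)·1 = 0 ⇒ exp(ν) = 1
Π_1 = v^-3 · ν · g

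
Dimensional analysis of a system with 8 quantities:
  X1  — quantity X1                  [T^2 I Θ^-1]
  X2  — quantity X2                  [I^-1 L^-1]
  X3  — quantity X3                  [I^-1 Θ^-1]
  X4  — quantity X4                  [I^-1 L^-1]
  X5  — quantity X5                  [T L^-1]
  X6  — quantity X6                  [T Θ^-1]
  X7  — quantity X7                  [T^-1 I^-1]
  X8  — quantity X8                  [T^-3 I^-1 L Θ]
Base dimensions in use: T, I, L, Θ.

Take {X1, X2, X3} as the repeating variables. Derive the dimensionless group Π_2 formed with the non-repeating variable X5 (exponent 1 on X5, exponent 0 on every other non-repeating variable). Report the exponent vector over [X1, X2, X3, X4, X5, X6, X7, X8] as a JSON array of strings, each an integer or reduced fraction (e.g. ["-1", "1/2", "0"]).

Write exponents as rows T,I,L,Θ / cols X1,X2,X3,X4,X5,X6,X7,X8:
  T: [ 2  0  0  0  1  1 -1 -3]
  I: [ 1 -1 -1 -1  0  0 -1 -1]
  L: [ 0 -1  0 -1 -1  0  0  1]
  Θ: [-1  0 -1  0  0 -1  0  1]
Row reduction gives pivot columns X1,X2,X3; rank = 3
Pivot set = {X1,X2,X3}, free = {X4,X5,X6,X7,X8}
RREF:
  r0: [   1    0    0    0  1/2  1/2 -1/2 -3/2]
  r1: [   0    1    0    1    1    0    0   -1]
  r2: [   0    0    1    0 -1/2  1/2  1/2  1/2]
  r3: [   0    0    0    0    0    0    0    0]
Fix exponent of X5 at 1, X4 at 0, X6 at 0, X7 at 0, X8 at 0; solve each RREF row for its pivot's exponent:
  r0: exp(X1) + (1/2)·1 = 0 ⇒ exp(X1) = -1/2
  r1: exp(X2) + (1)·1 = 0 ⇒ exp(X2) = -1
  r2: exp(X3) + (-1/2)·1 = 0 ⇒ exp(X3) = 1/2
Π_2 = X1^(-1/2) · X2^-1 · X3^(1/2) · X5

["-1/2", "-1", "1/2", "0", "1", "0", "0", "0"]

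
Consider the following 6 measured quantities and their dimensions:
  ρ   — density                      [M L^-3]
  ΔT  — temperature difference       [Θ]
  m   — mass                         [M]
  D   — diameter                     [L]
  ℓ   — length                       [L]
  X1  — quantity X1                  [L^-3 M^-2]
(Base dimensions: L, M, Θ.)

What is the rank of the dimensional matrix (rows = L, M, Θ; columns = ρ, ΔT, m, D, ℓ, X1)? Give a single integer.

3

Write exponents as rows L,M,Θ / cols ρ,ΔT,m,D,ℓ,X1:
  L: [-3  0  0  1  1 -3]
  M: [ 1  0  1  0  0 -2]
  Θ: [ 0  1  0  0  0  0]
RREF → pivots at {ρ,ΔT,m} ⇒ r = 3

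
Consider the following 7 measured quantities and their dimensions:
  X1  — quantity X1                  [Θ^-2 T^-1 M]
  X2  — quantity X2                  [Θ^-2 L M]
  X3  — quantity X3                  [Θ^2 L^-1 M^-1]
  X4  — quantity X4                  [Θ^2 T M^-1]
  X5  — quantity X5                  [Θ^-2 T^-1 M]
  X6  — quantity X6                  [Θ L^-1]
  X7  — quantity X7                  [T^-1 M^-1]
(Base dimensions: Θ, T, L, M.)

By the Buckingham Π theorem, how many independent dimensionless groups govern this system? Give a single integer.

Write exponents as rows Θ,T,L,M / cols X1,X2,X3,X4,X5,X6,X7:
  Θ: [-2 -2  2  2 -2  1  0]
  T: [-1  0  0  1 -1  0 -1]
  L: [ 0  1 -1  0  0 -1  0]
  M: [ 1  1 -1 -1  1  0 -1]
Row reduction gives pivot columns X1,X2,X6; rank = 3
7 vars − rank 3 = 4 Π groups

4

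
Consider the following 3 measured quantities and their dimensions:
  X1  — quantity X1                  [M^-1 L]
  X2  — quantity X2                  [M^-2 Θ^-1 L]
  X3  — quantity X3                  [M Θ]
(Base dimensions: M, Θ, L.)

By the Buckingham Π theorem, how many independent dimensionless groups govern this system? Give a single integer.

1

Dimensional matrix (M×Θ×L by X1×X2×X3):
  M: [-1 -2  1]
  Θ: [ 0 -1  1]
  L: [ 1  1  0]
RREF → pivots at {X1,X2} ⇒ r = 2
Π count = n − r = 3 − 2 = 1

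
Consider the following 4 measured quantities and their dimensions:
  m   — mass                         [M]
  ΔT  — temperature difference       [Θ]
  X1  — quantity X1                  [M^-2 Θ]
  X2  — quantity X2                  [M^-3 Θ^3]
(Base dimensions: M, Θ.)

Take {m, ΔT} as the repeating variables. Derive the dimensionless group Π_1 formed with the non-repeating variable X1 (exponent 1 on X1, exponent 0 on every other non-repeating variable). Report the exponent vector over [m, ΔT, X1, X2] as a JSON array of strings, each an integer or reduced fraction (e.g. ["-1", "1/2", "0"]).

["2", "-1", "1", "0"]

Write exponents as rows M,Θ / cols m,ΔT,X1,X2:
  M: [ 1  0 -2 -3]
  Θ: [ 0  1  1  3]
Echelon form has 2 nonzero rows (pivots: m,ΔT)
Pivot set = {m,ΔT}, free = {X1,X2}
RREF:
  r0: [   1    0   -2   -3]
  r1: [   0    1    1    3]
Fix exponent of X1 at 1, X2 at 0; solve each RREF row for its pivot's exponent:
  r0: exp(m) + (-2)·1 = 0 ⇒ exp(m) = 2
  r1: exp(ΔT) + (1)·1 = 0 ⇒ exp(ΔT) = -1
Π_1 = m^2 · ΔT^-1 · X1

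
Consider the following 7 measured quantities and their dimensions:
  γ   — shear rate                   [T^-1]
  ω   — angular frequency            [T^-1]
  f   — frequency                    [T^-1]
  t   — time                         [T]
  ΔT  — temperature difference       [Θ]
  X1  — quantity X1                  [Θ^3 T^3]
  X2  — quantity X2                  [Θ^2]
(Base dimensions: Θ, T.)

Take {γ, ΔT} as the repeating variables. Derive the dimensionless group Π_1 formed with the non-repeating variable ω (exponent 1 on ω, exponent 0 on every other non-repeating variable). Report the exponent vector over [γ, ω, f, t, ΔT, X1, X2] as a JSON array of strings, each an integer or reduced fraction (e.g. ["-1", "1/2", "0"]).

Exponent matrix [Θ,T] × [γ,ω,f,t,ΔT,X1,X2]:
  Θ: [ 0  0  0  0  1  3  2]
  T: [-1 -1 -1  1  0  3  0]
Echelon form has 2 nonzero rows (pivots: γ,ΔT)
Repeat: γ,ΔT; free: ω,f,t,X1,X2
RREF:
  r0: [   1    1    1   -1    0   -3    0]
  r1: [   0    0    0    0    1    3    2]
Fix exponent of ω at 1, f at 0, t at 0, X1 at 0, X2 at 0; solve each RREF row for its pivot's exponent:
  r0: exp(γ) + (1)·1 = 0 ⇒ exp(γ) = -1
  r1: exp(ΔT) + (0)·1 = 0 ⇒ exp(ΔT) = 0
Π_1 = γ^-1 · ω

["-1", "1", "0", "0", "0", "0", "0"]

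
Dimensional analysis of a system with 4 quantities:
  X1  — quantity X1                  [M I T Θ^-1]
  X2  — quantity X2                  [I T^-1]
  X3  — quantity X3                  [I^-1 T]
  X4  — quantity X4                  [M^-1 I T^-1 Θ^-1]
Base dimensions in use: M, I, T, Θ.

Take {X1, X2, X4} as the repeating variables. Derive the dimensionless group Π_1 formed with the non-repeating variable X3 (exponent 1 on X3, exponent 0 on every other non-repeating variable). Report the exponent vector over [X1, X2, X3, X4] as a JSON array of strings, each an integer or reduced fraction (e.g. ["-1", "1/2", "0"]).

Write exponents as rows M,I,T,Θ / cols X1,X2,X3,X4:
  M: [ 1  0  0 -1]
  I: [ 1  1 -1  1]
  T: [ 1 -1  1 -1]
  Θ: [-1  0  0 -1]
RREF → pivots at {X1,X2,X4} ⇒ r = 3
Repeat: X1,X2,X4; free: X3
RREF:
  r0: [   1    0    0    0]
  r1: [   0    1   -1    0]
  r2: [   0    0    0    1]
  r3: [   0    0    0    0]
Fix exponent of X3 at 1; solve each RREF row for its pivot's exponent:
  r0: exp(X1) + (0)·1 = 0 ⇒ exp(X1) = 0
  r1: exp(X2) + (-1)·1 = 0 ⇒ exp(X2) = 1
  r2: exp(X4) + (0)·1 = 0 ⇒ exp(X4) = 0
Π_1 = X2 · X3

["0", "1", "1", "0"]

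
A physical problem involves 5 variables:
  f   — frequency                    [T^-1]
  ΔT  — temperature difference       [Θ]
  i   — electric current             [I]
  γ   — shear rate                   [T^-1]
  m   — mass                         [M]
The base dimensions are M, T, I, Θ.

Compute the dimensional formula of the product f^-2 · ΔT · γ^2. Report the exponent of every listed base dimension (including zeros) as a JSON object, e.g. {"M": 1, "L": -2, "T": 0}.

{"M": 0, "T": 0, "I": 0, "Θ": 1}

Exponent matrix [M,T,I,Θ] × [f,ΔT,i,γ,m]:
  M: [ 0  0  0  0  1]
  T: [-1  0  0 -1  0]
  I: [ 0  0  1  0  0]
  Θ: [ 0  1  0  0  0]
  [M]: (-2)·0+(1)·0+(2)·0 = 0
  [T]: (-2)·-1+(1)·0+(2)·-1 = 0
  [I]: (-2)·0+(1)·0+(2)·0 = 0
  [Θ]: (-2)·0+(1)·1+(2)·0 = 1
⇒ Θ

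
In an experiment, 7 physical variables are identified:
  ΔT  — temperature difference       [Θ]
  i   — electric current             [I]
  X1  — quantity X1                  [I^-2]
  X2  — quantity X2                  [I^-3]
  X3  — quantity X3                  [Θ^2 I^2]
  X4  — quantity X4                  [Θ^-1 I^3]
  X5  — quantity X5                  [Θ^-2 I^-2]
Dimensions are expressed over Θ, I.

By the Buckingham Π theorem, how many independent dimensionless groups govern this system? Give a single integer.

5

Dimensional matrix (Θ×I by ΔT×i×X1×X2×X3×X4×X5):
  Θ: [ 1  0  0  0  2 -1 -2]
  I: [ 0  1 -2 -3  2  3 -2]
Echelon form has 2 nonzero rows (pivots: ΔT,i)
n=7, r=2 ⇒ 5 dimensionless groups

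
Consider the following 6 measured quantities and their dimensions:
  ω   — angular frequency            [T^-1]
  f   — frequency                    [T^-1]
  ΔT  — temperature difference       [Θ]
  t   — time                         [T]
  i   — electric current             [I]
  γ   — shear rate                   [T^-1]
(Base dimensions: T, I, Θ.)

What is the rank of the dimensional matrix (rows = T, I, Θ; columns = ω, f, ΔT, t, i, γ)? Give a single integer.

Write exponents as rows T,I,Θ / cols ω,f,ΔT,t,i,γ:
  T: [-1 -1  0  1  0 -1]
  I: [ 0  0  0  0  1  0]
  Θ: [ 0  0  1  0  0  0]
Row reduction gives pivot columns ω,ΔT,i; rank = 3

3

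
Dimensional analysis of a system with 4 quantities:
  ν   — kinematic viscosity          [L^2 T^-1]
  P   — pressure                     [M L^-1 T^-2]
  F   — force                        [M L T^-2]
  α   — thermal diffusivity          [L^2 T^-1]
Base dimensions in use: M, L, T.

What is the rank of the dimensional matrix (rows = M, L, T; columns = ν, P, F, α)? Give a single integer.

3

Exponent matrix [M,L,T] × [ν,P,F,α]:
  M: [ 0  1  1  0]
  L: [ 2 -1  1  2]
  T: [-1 -2 -2 -1]
RREF → pivots at {ν,P,F} ⇒ r = 3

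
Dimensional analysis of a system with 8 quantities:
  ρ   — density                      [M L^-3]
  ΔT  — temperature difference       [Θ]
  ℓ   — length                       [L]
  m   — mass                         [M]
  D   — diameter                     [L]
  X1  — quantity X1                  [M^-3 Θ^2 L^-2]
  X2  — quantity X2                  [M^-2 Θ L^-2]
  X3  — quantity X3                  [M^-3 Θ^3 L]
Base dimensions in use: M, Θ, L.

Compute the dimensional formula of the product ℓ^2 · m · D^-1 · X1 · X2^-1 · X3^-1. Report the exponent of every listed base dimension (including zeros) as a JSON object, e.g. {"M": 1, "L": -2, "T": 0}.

{"M": 3, "Θ": -2, "L": 0}

Write exponents as rows M,Θ,L / cols ρ,ΔT,ℓ,m,D,X1,X2,X3:
  M: [ 1  0  0  1  0 -3 -2 -3]
  Θ: [ 0  1  0  0  0  2  1  3]
  L: [-3  0  1  0  1 -2 -2  1]
  [M]: (2)·0+(1)·1+(-1)·0+(1)·-3+(-1)·-2+(-1)·-3 = 3
  [Θ]: (2)·0+(1)·0+(-1)·0+(1)·2+(-1)·1+(-1)·3 = -2
  [L]: (2)·1+(1)·0+(-1)·1+(1)·-2+(-1)·-2+(-1)·1 = 0
⇒ M^3 Θ^-2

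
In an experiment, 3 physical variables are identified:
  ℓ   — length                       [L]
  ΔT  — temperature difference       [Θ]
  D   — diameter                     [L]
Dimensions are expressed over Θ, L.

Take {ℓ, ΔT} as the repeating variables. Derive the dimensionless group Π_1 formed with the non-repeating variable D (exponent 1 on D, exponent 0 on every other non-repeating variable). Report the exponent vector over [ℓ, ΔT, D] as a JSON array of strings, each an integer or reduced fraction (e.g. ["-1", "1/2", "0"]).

["-1", "0", "1"]

Exponent matrix [Θ,L] × [ℓ,ΔT,D]:
  Θ: [ 0  1  0]
  L: [ 1  0  1]
Row reduction gives pivot columns ℓ,ΔT; rank = 2
Repeat: ℓ,ΔT; free: D
RREF:
  r0: [   1    0    1]
  r1: [   0    1    0]
Fix exponent of D at 1; solve each RREF row for its pivot's exponent:
  r0: exp(ℓ) + (1)·1 = 0 ⇒ exp(ℓ) = -1
  r1: exp(ΔT) + (0)·1 = 0 ⇒ exp(ΔT) = 0
Π_1 = ℓ^-1 · D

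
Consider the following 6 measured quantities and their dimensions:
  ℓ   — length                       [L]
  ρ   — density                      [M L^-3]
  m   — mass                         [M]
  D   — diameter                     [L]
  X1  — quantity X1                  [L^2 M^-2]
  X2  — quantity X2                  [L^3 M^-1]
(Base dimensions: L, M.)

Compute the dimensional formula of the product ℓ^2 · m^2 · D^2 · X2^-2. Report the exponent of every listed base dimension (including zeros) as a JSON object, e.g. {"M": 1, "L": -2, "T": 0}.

{"L": -2, "M": 4}

Exponent matrix [L,M] × [ℓ,ρ,m,D,X1,X2]:
  L: [ 1 -3  0  1  2  3]
  M: [ 0  1  1  0 -2 -1]
  [L]: (2)·1+(2)·0+(2)·1+(-2)·3 = -2
  [M]: (2)·0+(2)·1+(2)·0+(-2)·-1 = 4
⇒ L^-2 M^4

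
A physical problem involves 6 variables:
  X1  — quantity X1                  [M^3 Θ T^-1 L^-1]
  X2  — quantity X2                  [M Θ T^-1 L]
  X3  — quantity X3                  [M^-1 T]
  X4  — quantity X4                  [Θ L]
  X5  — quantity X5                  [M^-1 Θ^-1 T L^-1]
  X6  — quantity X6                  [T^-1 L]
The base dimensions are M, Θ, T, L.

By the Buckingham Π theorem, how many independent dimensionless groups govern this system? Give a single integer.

Exponent matrix [M,Θ,T,L] × [X1,X2,X3,X4,X5,X6]:
  M: [ 3  1 -1  0 -1  0]
  Θ: [ 1  1  0  1 -1  0]
  T: [-1 -1  1  0  1 -1]
  L: [-1  1  0  1 -1  1]
Row reduction gives pivot columns X1,X2,X3; rank = 3
n=6, r=3 ⇒ 3 dimensionless groups

3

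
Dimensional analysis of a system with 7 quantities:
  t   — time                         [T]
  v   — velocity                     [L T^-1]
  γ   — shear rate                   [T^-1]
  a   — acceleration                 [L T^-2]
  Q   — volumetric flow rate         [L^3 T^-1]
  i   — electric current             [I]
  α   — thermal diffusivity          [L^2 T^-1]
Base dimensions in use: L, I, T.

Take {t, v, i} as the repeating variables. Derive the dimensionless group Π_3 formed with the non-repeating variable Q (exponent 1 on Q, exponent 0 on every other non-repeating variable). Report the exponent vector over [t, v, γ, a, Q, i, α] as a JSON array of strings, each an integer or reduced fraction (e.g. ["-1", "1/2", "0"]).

Exponent matrix [L,I,T] × [t,v,γ,a,Q,i,α]:
  L: [ 0  1  0  1  3  0  2]
  I: [ 0  0  0  0  0  1  0]
  T: [ 1 -1 -1 -2 -1  0 -1]
Echelon form has 3 nonzero rows (pivots: t,v,i)
Pivot set = {t,v,i}, free = {γ,a,Q,α}
RREF:
  r0: [   1    0   -1   -1    2    0    1]
  r1: [   0    1    0    1    3    0    2]
  r2: [   0    0    0    0    0    1    0]
Fix exponent of Q at 1, γ at 0, a at 0, α at 0; solve each RREF row for its pivot's exponent:
  r0: exp(t) + (2)·1 = 0 ⇒ exp(t) = -2
  r1: exp(v) + (3)·1 = 0 ⇒ exp(v) = -3
  r2: exp(i) + (0)·1 = 0 ⇒ exp(i) = 0
Π_3 = t^-2 · v^-3 · Q

["-2", "-3", "0", "0", "1", "0", "0"]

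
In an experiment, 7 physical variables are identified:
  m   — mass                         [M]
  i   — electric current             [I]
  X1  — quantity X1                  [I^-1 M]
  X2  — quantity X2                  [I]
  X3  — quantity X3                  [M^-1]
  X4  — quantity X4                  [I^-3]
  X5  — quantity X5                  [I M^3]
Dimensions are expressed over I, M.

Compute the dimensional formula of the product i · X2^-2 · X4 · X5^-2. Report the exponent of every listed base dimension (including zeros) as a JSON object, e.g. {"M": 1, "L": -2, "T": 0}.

{"I": -6, "M": -6}

Exponent matrix [I,M] × [m,i,X1,X2,X3,X4,X5]:
  I: [ 0  1 -1  1  0 -3  1]
  M: [ 1  0  1  0 -1  0  3]
  [I]: (1)·1+(-2)·1+(1)·-3+(-2)·1 = -6
  [M]: (1)·0+(-2)·0+(1)·0+(-2)·3 = -6
⇒ I^-6 M^-6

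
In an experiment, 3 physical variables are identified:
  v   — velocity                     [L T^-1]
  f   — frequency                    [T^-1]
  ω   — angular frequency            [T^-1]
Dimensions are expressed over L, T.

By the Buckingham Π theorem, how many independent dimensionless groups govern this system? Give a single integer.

Exponent matrix [L,T] × [v,f,ω]:
  L: [ 1  0  0]
  T: [-1 -1 -1]
Echelon form has 2 nonzero rows (pivots: v,f)
n=3, r=2 ⇒ 1 dimensionless group

1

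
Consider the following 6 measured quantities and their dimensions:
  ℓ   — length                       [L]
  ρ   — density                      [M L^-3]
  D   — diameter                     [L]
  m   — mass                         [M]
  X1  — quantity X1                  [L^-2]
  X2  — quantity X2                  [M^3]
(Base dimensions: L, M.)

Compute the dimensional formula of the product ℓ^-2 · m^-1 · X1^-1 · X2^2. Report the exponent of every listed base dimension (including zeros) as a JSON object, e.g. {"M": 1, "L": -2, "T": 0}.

Write exponents as rows L,M / cols ℓ,ρ,D,m,X1,X2:
  L: [ 1 -3  1  0 -2  0]
  M: [ 0  1  0  1  0  3]
  [L]: (-2)·1+(-1)·0+(-1)·-2+(2)·0 = 0
  [M]: (-2)·0+(-1)·1+(-1)·0+(2)·3 = 5
⇒ M^5

{"L": 0, "M": 5}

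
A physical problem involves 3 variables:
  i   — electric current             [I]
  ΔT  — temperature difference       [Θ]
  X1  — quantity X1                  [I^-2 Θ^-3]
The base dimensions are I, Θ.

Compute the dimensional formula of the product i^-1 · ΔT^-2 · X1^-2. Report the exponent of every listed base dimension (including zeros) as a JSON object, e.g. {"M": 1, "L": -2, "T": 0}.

{"I": 3, "Θ": 4}

Exponent matrix [I,Θ] × [i,ΔT,X1]:
  I: [ 1  0 -2]
  Θ: [ 0  1 -3]
  [I]: (-1)·1+(-2)·0+(-2)·-2 = 3
  [Θ]: (-1)·0+(-2)·1+(-2)·-3 = 4
⇒ I^3 Θ^4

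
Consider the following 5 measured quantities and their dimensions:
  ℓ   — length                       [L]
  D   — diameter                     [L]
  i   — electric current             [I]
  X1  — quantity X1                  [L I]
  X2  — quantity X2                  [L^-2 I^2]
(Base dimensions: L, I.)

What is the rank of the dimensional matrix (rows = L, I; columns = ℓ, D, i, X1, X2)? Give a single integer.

2

Dimensional matrix (L×I by ℓ×D×i×X1×X2):
  L: [ 1  1  0  1 -2]
  I: [ 0  0  1  1  2]
Echelon form has 2 nonzero rows (pivots: ℓ,i)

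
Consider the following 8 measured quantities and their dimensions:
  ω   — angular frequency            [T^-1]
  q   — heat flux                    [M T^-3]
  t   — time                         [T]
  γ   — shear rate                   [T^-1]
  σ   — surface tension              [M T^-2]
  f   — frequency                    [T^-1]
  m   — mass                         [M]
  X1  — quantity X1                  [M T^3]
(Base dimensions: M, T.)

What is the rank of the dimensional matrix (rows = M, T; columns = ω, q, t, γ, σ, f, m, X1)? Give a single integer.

2

Exponent matrix [M,T] × [ω,q,t,γ,σ,f,m,X1]:
  M: [ 0  1  0  0  1  0  1  1]
  T: [-1 -3  1 -1 -2 -1  0  3]
RREF → pivots at {ω,q} ⇒ r = 2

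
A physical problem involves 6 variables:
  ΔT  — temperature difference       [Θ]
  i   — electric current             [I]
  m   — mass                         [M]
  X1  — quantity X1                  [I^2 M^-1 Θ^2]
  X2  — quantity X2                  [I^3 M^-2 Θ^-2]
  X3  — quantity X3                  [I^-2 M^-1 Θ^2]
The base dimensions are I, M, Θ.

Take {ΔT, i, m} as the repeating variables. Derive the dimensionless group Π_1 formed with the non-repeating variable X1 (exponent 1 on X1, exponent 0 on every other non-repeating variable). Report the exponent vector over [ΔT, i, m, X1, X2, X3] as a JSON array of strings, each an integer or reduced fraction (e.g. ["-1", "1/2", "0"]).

Dimensional matrix (I×M×Θ by ΔT×i×m×X1×X2×X3):
  I: [ 0  1  0  2  3 -2]
  M: [ 0  0  1 -1 -2 -1]
  Θ: [ 1  0  0  2 -2  2]
RREF → pivots at {ΔT,i,m} ⇒ r = 3
Pivot set = {ΔT,i,m}, free = {X1,X2,X3}
RREF:
  r0: [   1    0    0    2   -2    2]
  r1: [   0    1    0    2    3   -2]
  r2: [   0    0    1   -1   -2   -1]
Fix exponent of X1 at 1, X2 at 0, X3 at 0; solve each RREF row for its pivot's exponent:
  r0: exp(ΔT) + (2)·1 = 0 ⇒ exp(ΔT) = -2
  r1: exp(i) + (2)·1 = 0 ⇒ exp(i) = -2
  r2: exp(m) + (-1)·1 = 0 ⇒ exp(m) = 1
Π_1 = ΔT^-2 · i^-2 · m · X1

["-2", "-2", "1", "1", "0", "0"]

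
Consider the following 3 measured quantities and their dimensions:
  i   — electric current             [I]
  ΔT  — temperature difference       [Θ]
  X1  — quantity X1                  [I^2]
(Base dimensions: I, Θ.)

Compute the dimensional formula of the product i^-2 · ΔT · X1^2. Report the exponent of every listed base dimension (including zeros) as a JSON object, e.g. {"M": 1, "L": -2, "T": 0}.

Write exponents as rows I,Θ / cols i,ΔT,X1:
  I: [ 1  0  2]
  Θ: [ 0  1  0]
  [I]: (-2)·1+(1)·0+(2)·2 = 2
  [Θ]: (-2)·0+(1)·1+(2)·0 = 1
⇒ I^2 Θ

{"I": 2, "Θ": 1}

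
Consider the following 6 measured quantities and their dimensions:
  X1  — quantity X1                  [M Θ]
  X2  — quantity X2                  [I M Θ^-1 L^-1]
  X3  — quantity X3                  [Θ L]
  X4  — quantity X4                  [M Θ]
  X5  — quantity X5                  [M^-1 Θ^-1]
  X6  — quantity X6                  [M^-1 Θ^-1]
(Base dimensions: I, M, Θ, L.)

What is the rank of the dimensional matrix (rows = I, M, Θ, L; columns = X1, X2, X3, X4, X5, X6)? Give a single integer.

3

Dimensional matrix (I×M×Θ×L by X1×X2×X3×X4×X5×X6):
  I: [ 0  1  0  0  0  0]
  M: [ 1  1  0  1 -1 -1]
  Θ: [ 1 -1  1  1 -1 -1]
  L: [ 0 -1  1  0  0  0]
Row reduction gives pivot columns X1,X2,X3; rank = 3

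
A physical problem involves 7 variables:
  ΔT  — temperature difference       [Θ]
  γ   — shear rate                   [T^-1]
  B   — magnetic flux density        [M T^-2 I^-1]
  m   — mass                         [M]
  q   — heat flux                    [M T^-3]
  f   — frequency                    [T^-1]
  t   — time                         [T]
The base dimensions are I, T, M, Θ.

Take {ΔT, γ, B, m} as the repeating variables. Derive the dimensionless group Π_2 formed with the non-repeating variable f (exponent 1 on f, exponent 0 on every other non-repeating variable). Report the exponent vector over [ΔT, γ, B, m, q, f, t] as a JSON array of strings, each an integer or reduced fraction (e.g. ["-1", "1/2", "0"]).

["0", "-1", "0", "0", "0", "1", "0"]

Write exponents as rows I,T,M,Θ / cols ΔT,γ,B,m,q,f,t:
  I: [ 0  0 -1  0  0  0  0]
  T: [ 0 -1 -2  0 -3 -1  1]
  M: [ 0  0  1  1  1  0  0]
  Θ: [ 1  0  0  0  0  0  0]
Echelon form has 4 nonzero rows (pivots: ΔT,γ,B,m)
Pivot set = {ΔT,γ,B,m}, free = {q,f,t}
RREF:
  r0: [   1    0    0    0    0    0    0]
  r1: [   0    1    0    0    3    1   -1]
  r2: [   0    0    1    0    0    0    0]
  r3: [   0    0    0    1    1    0    0]
Fix exponent of f at 1, q at 0, t at 0; solve each RREF row for its pivot's exponent:
  r0: exp(ΔT) + (0)·1 = 0 ⇒ exp(ΔT) = 0
  r1: exp(γ) + (1)·1 = 0 ⇒ exp(γ) = -1
  r2: exp(B) + (0)·1 = 0 ⇒ exp(B) = 0
  r3: exp(m) + (0)·1 = 0 ⇒ exp(m) = 0
Π_2 = γ^-1 · f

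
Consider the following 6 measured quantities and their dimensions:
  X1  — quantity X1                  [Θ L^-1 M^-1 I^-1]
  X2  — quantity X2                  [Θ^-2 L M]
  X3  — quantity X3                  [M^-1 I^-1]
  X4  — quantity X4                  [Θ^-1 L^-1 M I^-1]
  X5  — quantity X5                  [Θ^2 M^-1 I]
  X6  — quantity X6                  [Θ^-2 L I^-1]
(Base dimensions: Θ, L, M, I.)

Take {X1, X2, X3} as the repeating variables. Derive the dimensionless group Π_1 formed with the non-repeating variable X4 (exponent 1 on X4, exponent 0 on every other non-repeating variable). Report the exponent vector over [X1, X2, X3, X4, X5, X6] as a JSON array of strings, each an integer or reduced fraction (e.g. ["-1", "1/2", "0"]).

["-3", "-2", "2", "1", "0", "0"]

Dimensional matrix (Θ×L×M×I by X1×X2×X3×X4×X5×X6):
  Θ: [ 1 -2  0 -1  2 -2]
  L: [-1  1  0 -1  0  1]
  M: [-1  1 -1  1 -1  0]
  I: [-1  0 -1 -1  1 -1]
Echelon form has 3 nonzero rows (pivots: X1,X2,X3)
Pivot set = {X1,X2,X3}, free = {X4,X5,X6}
RREF:
  r0: [   1    0    0    3   -2    0]
  r1: [   0    1    0    2   -2    1]
  r2: [   0    0    1   -2    1    1]
  r3: [   0    0    0    0    0    0]
Fix exponent of X4 at 1, X5 at 0, X6 at 0; solve each RREF row for its pivot's exponent:
  r0: exp(X1) + (3)·1 = 0 ⇒ exp(X1) = -3
  r1: exp(X2) + (2)·1 = 0 ⇒ exp(X2) = -2
  r2: exp(X3) + (-2)·1 = 0 ⇒ exp(X3) = 2
Π_1 = X1^-3 · X2^-2 · X3^2 · X4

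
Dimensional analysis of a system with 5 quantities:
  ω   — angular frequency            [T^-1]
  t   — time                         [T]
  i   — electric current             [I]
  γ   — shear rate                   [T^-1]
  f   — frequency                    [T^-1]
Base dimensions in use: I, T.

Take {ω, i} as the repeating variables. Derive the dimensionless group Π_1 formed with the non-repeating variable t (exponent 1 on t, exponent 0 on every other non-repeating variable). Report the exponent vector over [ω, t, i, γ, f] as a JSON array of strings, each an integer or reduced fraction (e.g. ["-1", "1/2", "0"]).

Write exponents as rows I,T / cols ω,t,i,γ,f:
  I: [ 0  0  1  0  0]
  T: [-1  1  0 -1 -1]
RREF → pivots at {ω,i} ⇒ r = 2
Pivot set = {ω,i}, free = {t,γ,f}
RREF:
  r0: [   1   -1    0    1    1]
  r1: [   0    0    1    0    0]
Fix exponent of t at 1, γ at 0, f at 0; solve each RREF row for its pivot's exponent:
  r0: exp(ω) + (-1)·1 = 0 ⇒ exp(ω) = 1
  r1: exp(i) + (0)·1 = 0 ⇒ exp(i) = 0
Π_1 = ω · t

["1", "1", "0", "0", "0"]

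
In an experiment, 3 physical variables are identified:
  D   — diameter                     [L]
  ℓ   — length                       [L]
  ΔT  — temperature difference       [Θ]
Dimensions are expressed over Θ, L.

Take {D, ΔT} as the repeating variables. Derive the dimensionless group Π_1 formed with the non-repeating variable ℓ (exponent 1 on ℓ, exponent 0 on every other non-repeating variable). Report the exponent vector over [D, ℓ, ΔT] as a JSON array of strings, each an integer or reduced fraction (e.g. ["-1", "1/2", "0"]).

["-1", "1", "0"]

Dimensional matrix (Θ×L by D×ℓ×ΔT):
  Θ: [ 0  0  1]
  L: [ 1  1  0]
Row reduction gives pivot columns D,ΔT; rank = 2
Repeat: D,ΔT; free: ℓ
RREF:
  r0: [   1    1    0]
  r1: [   0    0    1]
Fix exponent of ℓ at 1; solve each RREF row for its pivot's exponent:
  r0: exp(D) + (1)·1 = 0 ⇒ exp(D) = -1
  r1: exp(ΔT) + (0)·1 = 0 ⇒ exp(ΔT) = 0
Π_1 = D^-1 · ℓ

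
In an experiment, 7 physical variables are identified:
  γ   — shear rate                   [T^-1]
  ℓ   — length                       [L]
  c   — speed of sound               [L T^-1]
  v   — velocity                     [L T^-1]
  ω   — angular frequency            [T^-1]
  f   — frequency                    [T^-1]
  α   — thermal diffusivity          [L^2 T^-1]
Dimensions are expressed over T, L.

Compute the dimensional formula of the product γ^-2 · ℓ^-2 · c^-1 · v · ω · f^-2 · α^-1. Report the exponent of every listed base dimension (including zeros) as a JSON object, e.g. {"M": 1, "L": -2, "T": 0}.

{"T": 4, "L": -4}

Write exponents as rows T,L / cols γ,ℓ,c,v,ω,f,α:
  T: [-1  0 -1 -1 -1 -1 -1]
  L: [ 0  1  1  1  0  0  2]
  [T]: (-2)·-1+(-2)·0+(-1)·-1+(1)·-1+(1)·-1+(-2)·-1+(-1)·-1 = 4
  [L]: (-2)·0+(-2)·1+(-1)·1+(1)·1+(1)·0+(-2)·0+(-1)·2 = -4
⇒ T^4 L^-4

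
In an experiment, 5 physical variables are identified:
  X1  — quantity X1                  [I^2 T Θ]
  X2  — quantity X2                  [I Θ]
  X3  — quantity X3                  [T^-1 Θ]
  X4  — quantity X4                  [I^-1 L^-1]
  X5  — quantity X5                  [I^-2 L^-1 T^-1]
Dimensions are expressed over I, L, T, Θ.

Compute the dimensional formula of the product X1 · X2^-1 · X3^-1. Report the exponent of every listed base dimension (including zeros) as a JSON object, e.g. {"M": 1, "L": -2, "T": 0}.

Write exponents as rows I,L,T,Θ / cols X1,X2,X3,X4,X5:
  I: [ 2  1  0 -1 -2]
  L: [ 0  0  0 -1 -1]
  T: [ 1  0 -1  0 -1]
  Θ: [ 1  1  1  0  0]
  [I]: (1)·2+(-1)·1+(-1)·0 = 1
  [L]: (1)·0+(-1)·0+(-1)·0 = 0
  [T]: (1)·1+(-1)·0+(-1)·-1 = 2
  [Θ]: (1)·1+(-1)·1+(-1)·1 = -1
⇒ I T^2 Θ^-1

{"I": 1, "L": 0, "T": 2, "Θ": -1}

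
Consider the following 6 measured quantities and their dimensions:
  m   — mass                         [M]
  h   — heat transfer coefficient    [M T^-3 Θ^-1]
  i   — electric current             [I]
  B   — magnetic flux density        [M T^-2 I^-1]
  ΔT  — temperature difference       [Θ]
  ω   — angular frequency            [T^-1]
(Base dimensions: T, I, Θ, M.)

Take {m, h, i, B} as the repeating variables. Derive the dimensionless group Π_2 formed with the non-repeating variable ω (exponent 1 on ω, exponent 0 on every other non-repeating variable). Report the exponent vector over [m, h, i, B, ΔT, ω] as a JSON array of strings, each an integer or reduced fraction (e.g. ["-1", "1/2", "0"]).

["1/2", "0", "-1/2", "-1/2", "0", "1"]

Exponent matrix [T,I,Θ,M] × [m,h,i,B,ΔT,ω]:
  T: [ 0 -3  0 -2  0 -1]
  I: [ 0  0  1 -1  0  0]
  Θ: [ 0 -1  0  0  1  0]
  M: [ 1  1  0  1  0  0]
Echelon form has 4 nonzero rows (pivots: m,h,i,B)
Pivot set = {m,h,i,B}, free = {ΔT,ω}
RREF:
  r0: [   1    0    0    0 -1/2 -1/2]
  r1: [   0    1    0    0   -1    0]
  r2: [   0    0    1    0  3/2  1/2]
  r3: [   0    0    0    1  3/2  1/2]
Fix exponent of ω at 1, ΔT at 0; solve each RREF row for its pivot's exponent:
  r0: exp(m) + (-1/2)·1 = 0 ⇒ exp(m) = 1/2
  r1: exp(h) + (0)·1 = 0 ⇒ exp(h) = 0
  r2: exp(i) + (1/2)·1 = 0 ⇒ exp(i) = -1/2
  r3: exp(B) + (1/2)·1 = 0 ⇒ exp(B) = -1/2
Π_2 = m^(1/2) · i^(-1/2) · B^(-1/2) · ω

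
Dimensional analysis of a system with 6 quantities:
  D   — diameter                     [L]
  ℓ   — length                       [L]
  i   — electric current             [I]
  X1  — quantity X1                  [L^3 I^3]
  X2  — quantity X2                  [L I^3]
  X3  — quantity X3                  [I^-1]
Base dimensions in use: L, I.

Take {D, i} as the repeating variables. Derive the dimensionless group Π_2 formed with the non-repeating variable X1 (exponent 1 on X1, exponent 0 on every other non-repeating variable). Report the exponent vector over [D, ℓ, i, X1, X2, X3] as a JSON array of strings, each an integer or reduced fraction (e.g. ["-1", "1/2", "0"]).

Write exponents as rows L,I / cols D,ℓ,i,X1,X2,X3:
  L: [ 1  1  0  3  1  0]
  I: [ 0  0  1  3  3 -1]
Row reduction gives pivot columns D,i; rank = 2
Repeat: D,i; free: ℓ,X1,X2,X3
RREF:
  r0: [   1    1    0    3    1    0]
  r1: [   0    0    1    3    3   -1]
Fix exponent of X1 at 1, ℓ at 0, X2 at 0, X3 at 0; solve each RREF row for its pivot's exponent:
  r0: exp(D) + (3)·1 = 0 ⇒ exp(D) = -3
  r1: exp(i) + (3)·1 = 0 ⇒ exp(i) = -3
Π_2 = D^-3 · i^-3 · X1

["-3", "0", "-3", "1", "0", "0"]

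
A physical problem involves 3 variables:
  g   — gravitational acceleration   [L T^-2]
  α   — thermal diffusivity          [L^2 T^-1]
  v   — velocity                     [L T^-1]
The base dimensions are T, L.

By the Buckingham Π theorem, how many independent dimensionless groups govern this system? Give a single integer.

Exponent matrix [T,L] × [g,α,v]:
  T: [-2 -1 -1]
  L: [ 1  2  1]
Row reduction gives pivot columns g,α; rank = 2
n=3, r=2 ⇒ 1 dimensionless group

1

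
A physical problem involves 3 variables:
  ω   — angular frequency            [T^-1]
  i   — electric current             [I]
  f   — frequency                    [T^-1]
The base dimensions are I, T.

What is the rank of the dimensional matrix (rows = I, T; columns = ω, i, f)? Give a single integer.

Exponent matrix [I,T] × [ω,i,f]:
  I: [ 0  1  0]
  T: [-1  0 -1]
RREF → pivots at {ω,i} ⇒ r = 2

2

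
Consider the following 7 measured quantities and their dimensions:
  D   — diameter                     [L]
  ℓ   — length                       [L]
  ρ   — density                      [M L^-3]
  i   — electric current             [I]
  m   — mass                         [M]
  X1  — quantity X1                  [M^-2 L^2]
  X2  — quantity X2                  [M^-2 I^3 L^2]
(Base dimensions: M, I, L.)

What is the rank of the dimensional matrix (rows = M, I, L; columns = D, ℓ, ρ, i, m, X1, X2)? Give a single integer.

Exponent matrix [M,I,L] × [D,ℓ,ρ,i,m,X1,X2]:
  M: [ 0  0  1  0  1 -2 -2]
  I: [ 0  0  0  1  0  0  3]
  L: [ 1  1 -3  0  0  2  2]
Echelon form has 3 nonzero rows (pivots: D,ρ,i)

3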